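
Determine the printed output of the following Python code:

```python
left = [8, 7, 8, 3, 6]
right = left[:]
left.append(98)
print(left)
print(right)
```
[8, 7, 8, 3, 6, 98]
[8, 7, 8, 3, 6]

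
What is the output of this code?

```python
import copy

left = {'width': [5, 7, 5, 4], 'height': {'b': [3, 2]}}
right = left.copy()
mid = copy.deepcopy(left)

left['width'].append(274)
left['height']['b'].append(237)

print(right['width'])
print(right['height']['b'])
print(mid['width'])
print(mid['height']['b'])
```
[5, 7, 5, 4, 274]
[3, 2, 237]
[5, 7, 5, 4]
[3, 2]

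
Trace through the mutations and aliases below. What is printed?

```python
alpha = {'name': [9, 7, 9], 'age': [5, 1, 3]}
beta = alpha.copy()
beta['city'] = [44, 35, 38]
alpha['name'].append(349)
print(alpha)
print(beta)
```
{'name': [9, 7, 9, 349], 'age': [5, 1, 3]}
{'name': [9, 7, 9, 349], 'age': [5, 1, 3], 'city': [44, 35, 38]}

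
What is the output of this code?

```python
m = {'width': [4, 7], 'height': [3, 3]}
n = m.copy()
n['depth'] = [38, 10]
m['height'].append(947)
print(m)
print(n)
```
{'width': [4, 7], 'height': [3, 3, 947]}
{'width': [4, 7], 'height': [3, 3, 947], 'depth': [38, 10]}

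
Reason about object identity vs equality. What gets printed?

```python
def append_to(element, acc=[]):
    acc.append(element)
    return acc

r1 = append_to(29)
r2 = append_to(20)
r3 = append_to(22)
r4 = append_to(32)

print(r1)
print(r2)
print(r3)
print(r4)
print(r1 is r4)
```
[29, 20, 22, 32]
[29, 20, 22, 32]
[29, 20, 22, 32]
[29, 20, 22, 32]
True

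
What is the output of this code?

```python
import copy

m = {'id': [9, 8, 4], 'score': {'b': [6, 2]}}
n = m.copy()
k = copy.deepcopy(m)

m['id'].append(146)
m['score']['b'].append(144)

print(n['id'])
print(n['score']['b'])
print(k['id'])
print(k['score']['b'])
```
[9, 8, 4, 146]
[6, 2, 144]
[9, 8, 4]
[6, 2]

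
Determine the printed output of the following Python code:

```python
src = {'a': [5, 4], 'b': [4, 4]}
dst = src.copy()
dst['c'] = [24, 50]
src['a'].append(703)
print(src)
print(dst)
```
{'a': [5, 4, 703], 'b': [4, 4]}
{'a': [5, 4, 703], 'b': [4, 4], 'c': [24, 50]}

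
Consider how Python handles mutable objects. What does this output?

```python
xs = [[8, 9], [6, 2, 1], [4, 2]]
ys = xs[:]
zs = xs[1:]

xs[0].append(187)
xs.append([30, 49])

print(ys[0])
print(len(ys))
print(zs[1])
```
[8, 9, 187]
3
[4, 2]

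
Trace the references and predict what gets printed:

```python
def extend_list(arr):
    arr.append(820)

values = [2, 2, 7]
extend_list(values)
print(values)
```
[2, 2, 7, 820]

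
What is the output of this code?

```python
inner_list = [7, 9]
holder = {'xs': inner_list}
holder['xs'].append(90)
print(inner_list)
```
[7, 9, 90]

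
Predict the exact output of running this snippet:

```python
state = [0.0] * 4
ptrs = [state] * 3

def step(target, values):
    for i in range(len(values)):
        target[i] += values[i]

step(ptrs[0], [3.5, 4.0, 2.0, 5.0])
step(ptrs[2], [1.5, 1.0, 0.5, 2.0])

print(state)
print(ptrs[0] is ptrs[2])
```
[5.0, 5.0, 2.5, 7.0]
True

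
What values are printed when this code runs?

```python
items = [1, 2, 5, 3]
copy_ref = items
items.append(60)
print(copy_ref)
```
[1, 2, 5, 3, 60]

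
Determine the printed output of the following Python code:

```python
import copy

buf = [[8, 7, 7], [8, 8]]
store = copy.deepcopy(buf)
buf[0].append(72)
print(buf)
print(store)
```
[[8, 7, 7, 72], [8, 8]]
[[8, 7, 7], [8, 8]]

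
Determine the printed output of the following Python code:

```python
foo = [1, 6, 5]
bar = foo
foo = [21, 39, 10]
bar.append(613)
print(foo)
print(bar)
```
[21, 39, 10]
[1, 6, 5, 613]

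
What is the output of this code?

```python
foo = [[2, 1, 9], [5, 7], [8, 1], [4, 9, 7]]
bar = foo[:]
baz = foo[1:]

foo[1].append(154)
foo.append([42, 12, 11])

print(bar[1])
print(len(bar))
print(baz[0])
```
[5, 7, 154]
4
[5, 7, 154]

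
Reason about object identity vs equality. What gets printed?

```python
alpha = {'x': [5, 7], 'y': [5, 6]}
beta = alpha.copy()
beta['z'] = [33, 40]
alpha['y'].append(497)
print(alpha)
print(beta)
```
{'x': [5, 7], 'y': [5, 6, 497]}
{'x': [5, 7], 'y': [5, 6, 497], 'z': [33, 40]}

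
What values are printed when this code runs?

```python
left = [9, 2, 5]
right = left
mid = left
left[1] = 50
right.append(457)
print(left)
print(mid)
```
[9, 50, 5, 457]
[9, 50, 5, 457]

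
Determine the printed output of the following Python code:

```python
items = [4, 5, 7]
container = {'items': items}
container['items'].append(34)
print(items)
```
[4, 5, 7, 34]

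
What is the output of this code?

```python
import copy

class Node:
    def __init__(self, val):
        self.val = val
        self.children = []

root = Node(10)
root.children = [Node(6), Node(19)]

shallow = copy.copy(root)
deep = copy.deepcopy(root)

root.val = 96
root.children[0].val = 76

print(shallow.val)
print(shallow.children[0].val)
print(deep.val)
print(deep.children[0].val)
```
10
76
10
6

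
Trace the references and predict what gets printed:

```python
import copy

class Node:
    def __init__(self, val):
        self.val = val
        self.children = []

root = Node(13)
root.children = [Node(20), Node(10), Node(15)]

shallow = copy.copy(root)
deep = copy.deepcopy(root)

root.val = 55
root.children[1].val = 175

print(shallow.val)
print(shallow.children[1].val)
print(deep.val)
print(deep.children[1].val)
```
13
175
13
10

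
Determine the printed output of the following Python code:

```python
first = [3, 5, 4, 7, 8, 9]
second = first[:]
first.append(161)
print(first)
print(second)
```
[3, 5, 4, 7, 8, 9, 161]
[3, 5, 4, 7, 8, 9]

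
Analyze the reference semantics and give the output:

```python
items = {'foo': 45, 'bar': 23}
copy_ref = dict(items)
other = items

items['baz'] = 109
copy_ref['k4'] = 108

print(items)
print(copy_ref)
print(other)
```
{'foo': 45, 'bar': 23, 'baz': 109}
{'foo': 45, 'bar': 23, 'k4': 108}
{'foo': 45, 'bar': 23, 'baz': 109}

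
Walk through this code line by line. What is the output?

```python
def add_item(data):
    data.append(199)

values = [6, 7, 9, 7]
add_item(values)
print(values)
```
[6, 7, 9, 7, 199]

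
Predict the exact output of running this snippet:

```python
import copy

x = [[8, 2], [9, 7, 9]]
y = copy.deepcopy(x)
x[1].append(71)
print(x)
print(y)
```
[[8, 2], [9, 7, 9, 71]]
[[8, 2], [9, 7, 9]]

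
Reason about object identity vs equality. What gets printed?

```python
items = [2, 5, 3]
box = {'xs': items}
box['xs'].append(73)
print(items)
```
[2, 5, 3, 73]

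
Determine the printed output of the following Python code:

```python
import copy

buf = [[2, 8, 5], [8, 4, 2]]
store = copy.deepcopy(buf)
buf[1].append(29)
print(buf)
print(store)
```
[[2, 8, 5], [8, 4, 2, 29]]
[[2, 8, 5], [8, 4, 2]]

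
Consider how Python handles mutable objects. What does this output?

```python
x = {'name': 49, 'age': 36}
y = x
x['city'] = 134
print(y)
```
{'name': 49, 'age': 36, 'city': 134}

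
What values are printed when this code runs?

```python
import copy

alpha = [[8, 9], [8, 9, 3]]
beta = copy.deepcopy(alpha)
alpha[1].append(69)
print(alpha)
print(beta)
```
[[8, 9], [8, 9, 3, 69]]
[[8, 9], [8, 9, 3]]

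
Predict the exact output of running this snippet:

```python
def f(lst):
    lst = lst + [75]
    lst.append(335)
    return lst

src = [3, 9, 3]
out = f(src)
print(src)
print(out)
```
[3, 9, 3]
[3, 9, 3, 75, 335]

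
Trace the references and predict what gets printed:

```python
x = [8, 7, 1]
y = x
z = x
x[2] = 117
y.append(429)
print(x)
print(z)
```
[8, 7, 117, 429]
[8, 7, 117, 429]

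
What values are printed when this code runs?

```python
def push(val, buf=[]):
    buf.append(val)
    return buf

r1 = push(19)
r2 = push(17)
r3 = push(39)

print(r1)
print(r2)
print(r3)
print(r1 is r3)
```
[19, 17, 39]
[19, 17, 39]
[19, 17, 39]
True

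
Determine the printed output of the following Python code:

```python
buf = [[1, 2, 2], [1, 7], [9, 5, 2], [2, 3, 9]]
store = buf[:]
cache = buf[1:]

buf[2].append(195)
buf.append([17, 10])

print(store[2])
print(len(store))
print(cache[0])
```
[9, 5, 2, 195]
4
[1, 7]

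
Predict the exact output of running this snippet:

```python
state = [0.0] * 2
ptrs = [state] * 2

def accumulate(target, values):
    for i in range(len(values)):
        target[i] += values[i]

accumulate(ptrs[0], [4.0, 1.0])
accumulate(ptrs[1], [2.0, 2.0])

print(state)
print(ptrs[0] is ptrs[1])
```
[6.0, 3.0]
True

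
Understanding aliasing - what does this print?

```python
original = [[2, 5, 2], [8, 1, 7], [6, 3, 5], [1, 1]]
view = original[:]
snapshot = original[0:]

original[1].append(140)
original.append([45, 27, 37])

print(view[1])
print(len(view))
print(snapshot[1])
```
[8, 1, 7, 140]
4
[8, 1, 7, 140]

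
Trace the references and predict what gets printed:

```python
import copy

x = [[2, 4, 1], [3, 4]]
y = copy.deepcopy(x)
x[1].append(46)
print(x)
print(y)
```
[[2, 4, 1], [3, 4, 46]]
[[2, 4, 1], [3, 4]]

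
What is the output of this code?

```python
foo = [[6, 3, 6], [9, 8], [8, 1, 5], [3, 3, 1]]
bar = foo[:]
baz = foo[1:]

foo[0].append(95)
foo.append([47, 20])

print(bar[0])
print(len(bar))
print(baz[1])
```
[6, 3, 6, 95]
4
[8, 1, 5]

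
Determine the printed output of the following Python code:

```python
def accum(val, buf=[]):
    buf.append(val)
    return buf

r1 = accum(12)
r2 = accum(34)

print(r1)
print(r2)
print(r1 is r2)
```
[12, 34]
[12, 34]
True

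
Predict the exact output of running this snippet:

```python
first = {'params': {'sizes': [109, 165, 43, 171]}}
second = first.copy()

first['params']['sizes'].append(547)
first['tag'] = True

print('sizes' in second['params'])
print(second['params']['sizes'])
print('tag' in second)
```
True
[109, 165, 43, 171, 547]
False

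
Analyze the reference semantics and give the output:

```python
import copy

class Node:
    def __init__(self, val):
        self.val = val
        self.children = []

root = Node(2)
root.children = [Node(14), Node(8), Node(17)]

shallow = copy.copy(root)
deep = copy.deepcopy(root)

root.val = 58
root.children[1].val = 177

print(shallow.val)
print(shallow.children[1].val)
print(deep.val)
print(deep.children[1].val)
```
2
177
2
8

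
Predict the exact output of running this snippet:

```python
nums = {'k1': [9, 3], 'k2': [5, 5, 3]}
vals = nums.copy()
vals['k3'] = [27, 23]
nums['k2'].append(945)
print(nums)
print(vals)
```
{'k1': [9, 3], 'k2': [5, 5, 3, 945]}
{'k1': [9, 3], 'k2': [5, 5, 3, 945], 'k3': [27, 23]}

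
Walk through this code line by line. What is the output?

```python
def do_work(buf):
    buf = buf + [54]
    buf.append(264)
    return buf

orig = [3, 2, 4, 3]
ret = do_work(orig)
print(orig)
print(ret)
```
[3, 2, 4, 3]
[3, 2, 4, 3, 54, 264]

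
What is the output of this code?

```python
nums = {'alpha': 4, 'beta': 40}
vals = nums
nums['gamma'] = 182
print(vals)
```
{'alpha': 4, 'beta': 40, 'gamma': 182}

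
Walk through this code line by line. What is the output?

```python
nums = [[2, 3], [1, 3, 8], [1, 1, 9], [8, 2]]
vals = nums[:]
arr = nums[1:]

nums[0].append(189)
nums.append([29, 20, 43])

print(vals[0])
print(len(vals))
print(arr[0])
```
[2, 3, 189]
4
[1, 3, 8]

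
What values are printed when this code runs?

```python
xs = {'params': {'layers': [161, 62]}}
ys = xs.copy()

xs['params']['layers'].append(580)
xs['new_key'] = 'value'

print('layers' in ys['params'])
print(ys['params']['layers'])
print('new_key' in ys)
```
True
[161, 62, 580]
False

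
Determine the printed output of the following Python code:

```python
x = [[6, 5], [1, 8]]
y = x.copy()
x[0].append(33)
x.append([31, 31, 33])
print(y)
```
[[6, 5, 33], [1, 8]]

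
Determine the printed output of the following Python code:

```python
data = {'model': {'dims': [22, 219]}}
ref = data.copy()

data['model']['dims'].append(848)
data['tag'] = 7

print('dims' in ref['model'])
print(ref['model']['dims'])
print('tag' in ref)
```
True
[22, 219, 848]
False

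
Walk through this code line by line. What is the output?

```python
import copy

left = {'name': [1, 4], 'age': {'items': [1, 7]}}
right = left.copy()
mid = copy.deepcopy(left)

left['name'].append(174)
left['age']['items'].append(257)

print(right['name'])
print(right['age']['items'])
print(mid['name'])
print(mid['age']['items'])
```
[1, 4, 174]
[1, 7, 257]
[1, 4]
[1, 7]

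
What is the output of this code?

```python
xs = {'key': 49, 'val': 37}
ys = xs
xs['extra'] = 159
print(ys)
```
{'key': 49, 'val': 37, 'extra': 159}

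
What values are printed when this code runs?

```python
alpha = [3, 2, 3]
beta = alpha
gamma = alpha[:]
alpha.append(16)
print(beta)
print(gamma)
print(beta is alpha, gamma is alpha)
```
[3, 2, 3, 16]
[3, 2, 3]
True False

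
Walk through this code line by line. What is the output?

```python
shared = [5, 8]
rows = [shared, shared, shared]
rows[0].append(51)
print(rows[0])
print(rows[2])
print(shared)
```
[5, 8, 51]
[5, 8, 51]
[5, 8, 51]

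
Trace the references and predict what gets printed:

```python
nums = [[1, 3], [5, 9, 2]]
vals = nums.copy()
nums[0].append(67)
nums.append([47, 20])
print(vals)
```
[[1, 3, 67], [5, 9, 2]]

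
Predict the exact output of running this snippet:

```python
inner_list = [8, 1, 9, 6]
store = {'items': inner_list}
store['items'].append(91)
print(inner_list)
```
[8, 1, 9, 6, 91]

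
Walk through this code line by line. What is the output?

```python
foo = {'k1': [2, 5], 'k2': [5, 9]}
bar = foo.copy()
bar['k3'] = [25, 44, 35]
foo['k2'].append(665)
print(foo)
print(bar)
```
{'k1': [2, 5], 'k2': [5, 9, 665]}
{'k1': [2, 5], 'k2': [5, 9, 665], 'k3': [25, 44, 35]}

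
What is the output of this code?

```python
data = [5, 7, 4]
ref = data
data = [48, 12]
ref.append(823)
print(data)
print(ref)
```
[48, 12]
[5, 7, 4, 823]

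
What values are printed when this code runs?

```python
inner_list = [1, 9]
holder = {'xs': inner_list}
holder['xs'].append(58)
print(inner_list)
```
[1, 9, 58]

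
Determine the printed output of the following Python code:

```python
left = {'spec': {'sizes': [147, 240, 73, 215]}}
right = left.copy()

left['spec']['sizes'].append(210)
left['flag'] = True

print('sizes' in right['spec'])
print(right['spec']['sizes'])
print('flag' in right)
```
True
[147, 240, 73, 215, 210]
False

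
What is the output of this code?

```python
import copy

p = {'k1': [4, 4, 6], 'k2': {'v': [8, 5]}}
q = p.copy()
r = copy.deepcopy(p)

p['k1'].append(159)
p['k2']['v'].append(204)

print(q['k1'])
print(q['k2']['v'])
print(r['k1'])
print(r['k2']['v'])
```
[4, 4, 6, 159]
[8, 5, 204]
[4, 4, 6]
[8, 5]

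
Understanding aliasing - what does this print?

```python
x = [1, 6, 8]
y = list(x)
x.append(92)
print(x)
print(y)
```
[1, 6, 8, 92]
[1, 6, 8]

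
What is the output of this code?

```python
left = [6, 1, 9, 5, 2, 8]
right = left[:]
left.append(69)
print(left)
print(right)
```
[6, 1, 9, 5, 2, 8, 69]
[6, 1, 9, 5, 2, 8]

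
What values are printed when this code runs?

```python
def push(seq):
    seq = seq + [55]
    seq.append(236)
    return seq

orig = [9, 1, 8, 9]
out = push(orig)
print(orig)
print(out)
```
[9, 1, 8, 9]
[9, 1, 8, 9, 55, 236]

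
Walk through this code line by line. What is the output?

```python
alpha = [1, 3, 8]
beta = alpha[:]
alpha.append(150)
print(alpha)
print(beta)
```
[1, 3, 8, 150]
[1, 3, 8]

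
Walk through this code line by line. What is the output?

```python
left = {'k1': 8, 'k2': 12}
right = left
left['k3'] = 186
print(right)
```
{'k1': 8, 'k2': 12, 'k3': 186}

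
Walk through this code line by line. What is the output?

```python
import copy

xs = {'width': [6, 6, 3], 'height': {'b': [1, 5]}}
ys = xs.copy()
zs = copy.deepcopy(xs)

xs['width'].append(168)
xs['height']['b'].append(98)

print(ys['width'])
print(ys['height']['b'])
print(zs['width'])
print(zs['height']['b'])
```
[6, 6, 3, 168]
[1, 5, 98]
[6, 6, 3]
[1, 5]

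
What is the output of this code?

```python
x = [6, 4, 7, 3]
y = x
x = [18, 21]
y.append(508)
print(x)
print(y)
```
[18, 21]
[6, 4, 7, 3, 508]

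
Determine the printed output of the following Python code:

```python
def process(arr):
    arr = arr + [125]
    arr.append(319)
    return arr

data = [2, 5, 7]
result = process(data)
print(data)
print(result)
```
[2, 5, 7]
[2, 5, 7, 125, 319]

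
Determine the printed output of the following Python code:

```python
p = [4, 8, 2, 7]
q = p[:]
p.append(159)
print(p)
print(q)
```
[4, 8, 2, 7, 159]
[4, 8, 2, 7]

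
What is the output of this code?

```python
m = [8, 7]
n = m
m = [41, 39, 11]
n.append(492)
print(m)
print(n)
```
[41, 39, 11]
[8, 7, 492]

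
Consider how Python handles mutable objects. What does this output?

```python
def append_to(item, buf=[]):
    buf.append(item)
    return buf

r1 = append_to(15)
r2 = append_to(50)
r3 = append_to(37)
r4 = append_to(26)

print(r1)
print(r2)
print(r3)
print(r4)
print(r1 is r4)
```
[15, 50, 37, 26]
[15, 50, 37, 26]
[15, 50, 37, 26]
[15, 50, 37, 26]
True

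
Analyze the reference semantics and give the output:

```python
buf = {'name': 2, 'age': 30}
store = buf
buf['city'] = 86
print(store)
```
{'name': 2, 'age': 30, 'city': 86}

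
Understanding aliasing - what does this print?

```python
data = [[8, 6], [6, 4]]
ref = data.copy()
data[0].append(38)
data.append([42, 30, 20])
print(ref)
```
[[8, 6, 38], [6, 4]]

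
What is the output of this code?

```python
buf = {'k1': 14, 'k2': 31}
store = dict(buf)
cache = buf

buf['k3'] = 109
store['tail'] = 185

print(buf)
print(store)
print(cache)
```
{'k1': 14, 'k2': 31, 'k3': 109}
{'k1': 14, 'k2': 31, 'tail': 185}
{'k1': 14, 'k2': 31, 'k3': 109}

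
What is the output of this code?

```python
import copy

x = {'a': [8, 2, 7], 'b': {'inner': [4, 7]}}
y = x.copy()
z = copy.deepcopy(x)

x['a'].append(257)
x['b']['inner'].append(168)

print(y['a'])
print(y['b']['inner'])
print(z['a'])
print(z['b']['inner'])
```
[8, 2, 7, 257]
[4, 7, 168]
[8, 2, 7]
[4, 7]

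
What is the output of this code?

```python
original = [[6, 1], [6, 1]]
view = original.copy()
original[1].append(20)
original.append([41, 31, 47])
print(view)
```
[[6, 1], [6, 1, 20]]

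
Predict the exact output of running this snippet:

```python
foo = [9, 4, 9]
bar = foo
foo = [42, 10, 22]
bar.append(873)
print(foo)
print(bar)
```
[42, 10, 22]
[9, 4, 9, 873]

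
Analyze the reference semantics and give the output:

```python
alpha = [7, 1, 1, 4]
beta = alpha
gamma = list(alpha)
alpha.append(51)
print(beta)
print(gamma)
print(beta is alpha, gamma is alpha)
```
[7, 1, 1, 4, 51]
[7, 1, 1, 4]
True False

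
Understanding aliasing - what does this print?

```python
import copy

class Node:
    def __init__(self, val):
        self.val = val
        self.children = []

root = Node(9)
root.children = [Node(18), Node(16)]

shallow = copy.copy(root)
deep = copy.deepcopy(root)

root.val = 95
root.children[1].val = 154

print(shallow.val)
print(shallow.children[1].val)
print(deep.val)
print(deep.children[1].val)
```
9
154
9
16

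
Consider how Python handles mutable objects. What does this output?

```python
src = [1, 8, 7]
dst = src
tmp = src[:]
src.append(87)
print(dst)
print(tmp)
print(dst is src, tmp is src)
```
[1, 8, 7, 87]
[1, 8, 7]
True False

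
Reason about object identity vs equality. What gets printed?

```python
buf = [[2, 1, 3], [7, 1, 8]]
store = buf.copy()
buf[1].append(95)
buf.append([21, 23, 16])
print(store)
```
[[2, 1, 3], [7, 1, 8, 95]]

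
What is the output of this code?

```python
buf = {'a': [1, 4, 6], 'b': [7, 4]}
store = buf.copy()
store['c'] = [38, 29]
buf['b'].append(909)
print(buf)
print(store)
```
{'a': [1, 4, 6], 'b': [7, 4, 909]}
{'a': [1, 4, 6], 'b': [7, 4, 909], 'c': [38, 29]}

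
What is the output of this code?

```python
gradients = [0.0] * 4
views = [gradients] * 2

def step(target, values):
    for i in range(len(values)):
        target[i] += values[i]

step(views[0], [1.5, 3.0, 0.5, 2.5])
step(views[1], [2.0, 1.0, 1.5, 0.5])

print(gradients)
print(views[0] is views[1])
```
[3.5, 4.0, 2.0, 3.0]
True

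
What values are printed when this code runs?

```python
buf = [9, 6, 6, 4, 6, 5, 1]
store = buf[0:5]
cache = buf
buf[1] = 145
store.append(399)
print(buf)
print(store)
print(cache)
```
[9, 145, 6, 4, 6, 5, 1]
[9, 6, 6, 4, 6, 399]
[9, 145, 6, 4, 6, 5, 1]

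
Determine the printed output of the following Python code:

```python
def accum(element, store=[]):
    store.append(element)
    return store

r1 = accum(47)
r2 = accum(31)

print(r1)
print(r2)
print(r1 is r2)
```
[47, 31]
[47, 31]
True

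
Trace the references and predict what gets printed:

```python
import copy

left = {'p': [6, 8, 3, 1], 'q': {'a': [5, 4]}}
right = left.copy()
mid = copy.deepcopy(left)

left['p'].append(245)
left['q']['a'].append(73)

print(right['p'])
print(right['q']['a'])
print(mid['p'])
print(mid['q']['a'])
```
[6, 8, 3, 1, 245]
[5, 4, 73]
[6, 8, 3, 1]
[5, 4]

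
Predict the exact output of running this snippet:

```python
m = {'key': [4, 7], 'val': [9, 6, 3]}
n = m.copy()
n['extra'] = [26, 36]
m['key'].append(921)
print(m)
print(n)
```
{'key': [4, 7, 921], 'val': [9, 6, 3]}
{'key': [4, 7, 921], 'val': [9, 6, 3], 'extra': [26, 36]}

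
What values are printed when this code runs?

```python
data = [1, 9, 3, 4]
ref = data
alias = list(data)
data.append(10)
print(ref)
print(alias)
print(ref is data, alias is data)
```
[1, 9, 3, 4, 10]
[1, 9, 3, 4]
True False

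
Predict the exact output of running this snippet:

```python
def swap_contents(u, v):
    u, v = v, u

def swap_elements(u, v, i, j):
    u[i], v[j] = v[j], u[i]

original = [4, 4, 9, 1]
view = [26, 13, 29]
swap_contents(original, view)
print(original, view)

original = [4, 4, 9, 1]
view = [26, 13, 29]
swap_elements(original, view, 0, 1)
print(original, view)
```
[4, 4, 9, 1] [26, 13, 29]
[13, 4, 9, 1] [26, 4, 29]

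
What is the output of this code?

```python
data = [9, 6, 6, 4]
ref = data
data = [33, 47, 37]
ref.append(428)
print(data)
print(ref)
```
[33, 47, 37]
[9, 6, 6, 4, 428]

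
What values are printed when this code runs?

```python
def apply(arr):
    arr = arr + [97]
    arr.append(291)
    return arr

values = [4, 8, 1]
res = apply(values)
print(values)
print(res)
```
[4, 8, 1]
[4, 8, 1, 97, 291]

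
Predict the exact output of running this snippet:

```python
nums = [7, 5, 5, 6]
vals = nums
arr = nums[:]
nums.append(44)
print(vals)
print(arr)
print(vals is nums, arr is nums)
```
[7, 5, 5, 6, 44]
[7, 5, 5, 6]
True False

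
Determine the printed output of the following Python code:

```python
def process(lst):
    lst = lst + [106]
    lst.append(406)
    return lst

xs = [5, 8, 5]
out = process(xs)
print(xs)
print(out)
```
[5, 8, 5]
[5, 8, 5, 106, 406]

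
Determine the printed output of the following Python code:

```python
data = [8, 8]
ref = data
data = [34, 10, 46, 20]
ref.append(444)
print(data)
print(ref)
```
[34, 10, 46, 20]
[8, 8, 444]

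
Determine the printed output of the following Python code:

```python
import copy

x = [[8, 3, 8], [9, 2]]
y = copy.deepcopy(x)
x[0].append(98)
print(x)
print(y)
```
[[8, 3, 8, 98], [9, 2]]
[[8, 3, 8], [9, 2]]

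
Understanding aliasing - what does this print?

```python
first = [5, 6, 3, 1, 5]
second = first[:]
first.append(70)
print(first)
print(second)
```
[5, 6, 3, 1, 5, 70]
[5, 6, 3, 1, 5]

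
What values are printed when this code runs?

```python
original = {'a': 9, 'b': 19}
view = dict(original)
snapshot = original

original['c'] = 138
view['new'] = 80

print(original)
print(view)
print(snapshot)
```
{'a': 9, 'b': 19, 'c': 138}
{'a': 9, 'b': 19, 'new': 80}
{'a': 9, 'b': 19, 'c': 138}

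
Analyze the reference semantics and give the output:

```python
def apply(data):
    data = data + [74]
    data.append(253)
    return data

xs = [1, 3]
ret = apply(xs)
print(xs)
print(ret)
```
[1, 3]
[1, 3, 74, 253]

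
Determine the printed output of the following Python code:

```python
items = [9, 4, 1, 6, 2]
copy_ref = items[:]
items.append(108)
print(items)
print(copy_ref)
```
[9, 4, 1, 6, 2, 108]
[9, 4, 1, 6, 2]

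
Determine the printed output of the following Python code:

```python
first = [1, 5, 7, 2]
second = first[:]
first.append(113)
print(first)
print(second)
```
[1, 5, 7, 2, 113]
[1, 5, 7, 2]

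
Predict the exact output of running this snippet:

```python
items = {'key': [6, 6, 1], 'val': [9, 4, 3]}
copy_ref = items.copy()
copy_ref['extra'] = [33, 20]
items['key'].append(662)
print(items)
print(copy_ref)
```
{'key': [6, 6, 1, 662], 'val': [9, 4, 3]}
{'key': [6, 6, 1, 662], 'val': [9, 4, 3], 'extra': [33, 20]}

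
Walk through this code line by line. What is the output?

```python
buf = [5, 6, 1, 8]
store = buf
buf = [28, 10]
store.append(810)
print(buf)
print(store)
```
[28, 10]
[5, 6, 1, 8, 810]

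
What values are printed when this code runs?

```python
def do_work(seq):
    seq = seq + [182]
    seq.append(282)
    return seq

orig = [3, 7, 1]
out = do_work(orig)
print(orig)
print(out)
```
[3, 7, 1]
[3, 7, 1, 182, 282]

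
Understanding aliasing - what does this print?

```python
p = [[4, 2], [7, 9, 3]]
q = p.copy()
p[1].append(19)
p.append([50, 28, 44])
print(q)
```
[[4, 2], [7, 9, 3, 19]]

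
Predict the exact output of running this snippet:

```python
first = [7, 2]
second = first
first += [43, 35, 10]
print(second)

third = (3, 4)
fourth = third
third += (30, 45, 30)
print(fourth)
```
[7, 2, 43, 35, 10]
(3, 4)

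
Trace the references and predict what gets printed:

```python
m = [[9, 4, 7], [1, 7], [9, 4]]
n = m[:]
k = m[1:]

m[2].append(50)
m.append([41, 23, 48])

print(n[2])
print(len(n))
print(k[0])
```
[9, 4, 50]
3
[1, 7]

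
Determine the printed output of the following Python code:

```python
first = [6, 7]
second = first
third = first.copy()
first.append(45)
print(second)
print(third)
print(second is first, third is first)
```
[6, 7, 45]
[6, 7]
True False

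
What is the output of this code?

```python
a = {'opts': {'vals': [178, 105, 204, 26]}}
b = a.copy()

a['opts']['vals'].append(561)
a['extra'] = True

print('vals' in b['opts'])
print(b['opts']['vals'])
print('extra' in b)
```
True
[178, 105, 204, 26, 561]
False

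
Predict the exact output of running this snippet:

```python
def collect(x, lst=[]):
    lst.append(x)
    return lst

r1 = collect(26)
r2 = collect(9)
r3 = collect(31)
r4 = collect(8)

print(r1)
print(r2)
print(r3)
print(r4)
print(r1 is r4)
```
[26, 9, 31, 8]
[26, 9, 31, 8]
[26, 9, 31, 8]
[26, 9, 31, 8]
True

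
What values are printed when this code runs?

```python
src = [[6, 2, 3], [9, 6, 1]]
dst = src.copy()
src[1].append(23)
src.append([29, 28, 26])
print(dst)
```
[[6, 2, 3], [9, 6, 1, 23]]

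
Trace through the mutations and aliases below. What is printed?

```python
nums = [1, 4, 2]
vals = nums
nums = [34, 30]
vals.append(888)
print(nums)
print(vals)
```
[34, 30]
[1, 4, 2, 888]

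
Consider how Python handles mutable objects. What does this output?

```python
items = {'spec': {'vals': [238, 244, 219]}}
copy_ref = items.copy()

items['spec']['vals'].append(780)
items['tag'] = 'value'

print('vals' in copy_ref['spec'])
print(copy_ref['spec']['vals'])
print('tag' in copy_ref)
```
True
[238, 244, 219, 780]
False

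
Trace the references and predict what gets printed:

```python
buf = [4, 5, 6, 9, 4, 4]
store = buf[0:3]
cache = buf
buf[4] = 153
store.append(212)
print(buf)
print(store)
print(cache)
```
[4, 5, 6, 9, 153, 4]
[4, 5, 6, 212]
[4, 5, 6, 9, 153, 4]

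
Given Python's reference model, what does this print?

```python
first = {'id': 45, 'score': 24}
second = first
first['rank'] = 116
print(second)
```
{'id': 45, 'score': 24, 'rank': 116}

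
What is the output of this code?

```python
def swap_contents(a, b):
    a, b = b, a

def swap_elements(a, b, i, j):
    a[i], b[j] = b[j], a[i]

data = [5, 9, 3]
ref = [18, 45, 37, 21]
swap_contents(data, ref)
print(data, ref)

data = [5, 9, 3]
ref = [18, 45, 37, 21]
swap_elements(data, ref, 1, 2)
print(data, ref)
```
[5, 9, 3] [18, 45, 37, 21]
[5, 37, 3] [18, 45, 9, 21]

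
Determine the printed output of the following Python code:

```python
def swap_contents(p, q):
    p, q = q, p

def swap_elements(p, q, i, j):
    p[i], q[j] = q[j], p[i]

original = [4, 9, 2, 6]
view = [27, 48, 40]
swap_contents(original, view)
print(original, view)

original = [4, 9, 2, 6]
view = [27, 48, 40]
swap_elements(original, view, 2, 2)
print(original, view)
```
[4, 9, 2, 6] [27, 48, 40]
[4, 9, 40, 6] [27, 48, 2]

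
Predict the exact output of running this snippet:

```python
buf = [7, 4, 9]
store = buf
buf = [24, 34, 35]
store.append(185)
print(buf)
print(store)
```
[24, 34, 35]
[7, 4, 9, 185]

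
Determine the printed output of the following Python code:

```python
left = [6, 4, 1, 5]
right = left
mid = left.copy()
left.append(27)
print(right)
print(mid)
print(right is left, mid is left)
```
[6, 4, 1, 5, 27]
[6, 4, 1, 5]
True False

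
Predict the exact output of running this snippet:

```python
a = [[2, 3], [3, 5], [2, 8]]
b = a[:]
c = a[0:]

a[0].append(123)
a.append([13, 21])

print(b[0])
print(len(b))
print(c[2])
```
[2, 3, 123]
3
[2, 8]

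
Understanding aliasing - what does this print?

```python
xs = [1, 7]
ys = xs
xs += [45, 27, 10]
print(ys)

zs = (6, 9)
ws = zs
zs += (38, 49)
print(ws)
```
[1, 7, 45, 27, 10]
(6, 9)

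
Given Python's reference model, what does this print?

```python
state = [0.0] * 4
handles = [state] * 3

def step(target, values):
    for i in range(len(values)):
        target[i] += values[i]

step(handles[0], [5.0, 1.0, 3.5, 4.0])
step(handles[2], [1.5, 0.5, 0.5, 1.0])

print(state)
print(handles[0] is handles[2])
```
[6.5, 1.5, 4.0, 5.0]
True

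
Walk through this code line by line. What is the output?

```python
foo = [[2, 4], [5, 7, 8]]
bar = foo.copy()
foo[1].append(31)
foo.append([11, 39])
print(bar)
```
[[2, 4], [5, 7, 8, 31]]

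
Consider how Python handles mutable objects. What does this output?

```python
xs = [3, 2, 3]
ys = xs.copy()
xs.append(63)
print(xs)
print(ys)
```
[3, 2, 3, 63]
[3, 2, 3]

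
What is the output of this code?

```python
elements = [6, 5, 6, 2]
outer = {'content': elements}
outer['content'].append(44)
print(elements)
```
[6, 5, 6, 2, 44]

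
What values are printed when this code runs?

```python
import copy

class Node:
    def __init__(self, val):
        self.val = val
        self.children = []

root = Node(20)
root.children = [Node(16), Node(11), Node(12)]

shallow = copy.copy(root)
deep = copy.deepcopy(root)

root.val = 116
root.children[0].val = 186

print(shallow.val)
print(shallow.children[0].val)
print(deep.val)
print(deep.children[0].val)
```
20
186
20
16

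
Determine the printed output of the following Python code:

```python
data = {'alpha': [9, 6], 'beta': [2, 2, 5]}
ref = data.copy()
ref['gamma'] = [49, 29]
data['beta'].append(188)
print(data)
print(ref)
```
{'alpha': [9, 6], 'beta': [2, 2, 5, 188]}
{'alpha': [9, 6], 'beta': [2, 2, 5, 188], 'gamma': [49, 29]}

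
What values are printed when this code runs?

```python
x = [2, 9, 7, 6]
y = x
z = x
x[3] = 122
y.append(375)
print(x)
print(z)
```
[2, 9, 7, 122, 375]
[2, 9, 7, 122, 375]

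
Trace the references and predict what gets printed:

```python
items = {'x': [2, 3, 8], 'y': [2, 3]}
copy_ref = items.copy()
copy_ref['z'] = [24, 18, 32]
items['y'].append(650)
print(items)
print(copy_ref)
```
{'x': [2, 3, 8], 'y': [2, 3, 650]}
{'x': [2, 3, 8], 'y': [2, 3, 650], 'z': [24, 18, 32]}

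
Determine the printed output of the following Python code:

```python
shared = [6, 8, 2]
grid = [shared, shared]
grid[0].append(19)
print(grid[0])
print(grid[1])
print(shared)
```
[6, 8, 2, 19]
[6, 8, 2, 19]
[6, 8, 2, 19]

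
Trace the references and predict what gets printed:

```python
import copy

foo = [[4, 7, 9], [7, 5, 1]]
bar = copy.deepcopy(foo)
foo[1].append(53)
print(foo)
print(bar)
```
[[4, 7, 9], [7, 5, 1, 53]]
[[4, 7, 9], [7, 5, 1]]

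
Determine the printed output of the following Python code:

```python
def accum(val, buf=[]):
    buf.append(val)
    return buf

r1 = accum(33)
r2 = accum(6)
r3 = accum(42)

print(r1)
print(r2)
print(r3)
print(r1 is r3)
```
[33, 6, 42]
[33, 6, 42]
[33, 6, 42]
True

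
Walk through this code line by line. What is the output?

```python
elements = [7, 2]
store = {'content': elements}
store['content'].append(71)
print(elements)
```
[7, 2, 71]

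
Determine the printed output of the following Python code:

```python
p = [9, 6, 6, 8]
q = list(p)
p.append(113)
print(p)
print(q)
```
[9, 6, 6, 8, 113]
[9, 6, 6, 8]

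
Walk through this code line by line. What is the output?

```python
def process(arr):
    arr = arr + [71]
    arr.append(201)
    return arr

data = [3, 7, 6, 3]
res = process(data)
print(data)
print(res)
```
[3, 7, 6, 3]
[3, 7, 6, 3, 71, 201]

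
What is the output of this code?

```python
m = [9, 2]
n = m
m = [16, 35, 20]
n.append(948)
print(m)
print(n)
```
[16, 35, 20]
[9, 2, 948]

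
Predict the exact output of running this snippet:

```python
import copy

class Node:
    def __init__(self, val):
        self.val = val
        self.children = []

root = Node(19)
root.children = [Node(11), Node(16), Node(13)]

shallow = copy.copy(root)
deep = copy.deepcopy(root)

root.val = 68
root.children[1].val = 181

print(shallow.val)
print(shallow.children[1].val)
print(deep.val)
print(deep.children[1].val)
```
19
181
19
16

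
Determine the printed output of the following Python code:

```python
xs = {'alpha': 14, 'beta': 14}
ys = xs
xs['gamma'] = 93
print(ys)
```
{'alpha': 14, 'beta': 14, 'gamma': 93}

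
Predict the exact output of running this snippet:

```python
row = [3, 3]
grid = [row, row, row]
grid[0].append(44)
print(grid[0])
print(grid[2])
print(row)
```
[3, 3, 44]
[3, 3, 44]
[3, 3, 44]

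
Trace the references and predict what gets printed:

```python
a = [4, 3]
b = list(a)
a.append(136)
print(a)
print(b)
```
[4, 3, 136]
[4, 3]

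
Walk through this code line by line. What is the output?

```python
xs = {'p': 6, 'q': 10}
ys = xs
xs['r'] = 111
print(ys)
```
{'p': 6, 'q': 10, 'r': 111}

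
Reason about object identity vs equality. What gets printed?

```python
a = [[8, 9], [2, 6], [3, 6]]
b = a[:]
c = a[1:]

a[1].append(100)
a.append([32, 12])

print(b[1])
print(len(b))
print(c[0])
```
[2, 6, 100]
3
[2, 6, 100]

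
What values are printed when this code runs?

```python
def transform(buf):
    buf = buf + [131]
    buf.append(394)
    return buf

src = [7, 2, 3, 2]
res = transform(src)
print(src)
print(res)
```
[7, 2, 3, 2]
[7, 2, 3, 2, 131, 394]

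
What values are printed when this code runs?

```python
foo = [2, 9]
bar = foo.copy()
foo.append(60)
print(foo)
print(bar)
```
[2, 9, 60]
[2, 9]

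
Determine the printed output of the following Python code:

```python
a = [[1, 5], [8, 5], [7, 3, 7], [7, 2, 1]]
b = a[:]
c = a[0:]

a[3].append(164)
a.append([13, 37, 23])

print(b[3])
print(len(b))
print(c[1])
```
[7, 2, 1, 164]
4
[8, 5]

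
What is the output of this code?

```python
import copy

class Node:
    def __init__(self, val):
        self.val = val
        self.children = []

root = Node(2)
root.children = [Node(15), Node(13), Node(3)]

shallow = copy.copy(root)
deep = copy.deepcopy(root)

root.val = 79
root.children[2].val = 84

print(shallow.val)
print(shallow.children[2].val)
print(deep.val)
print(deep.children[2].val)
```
2
84
2
3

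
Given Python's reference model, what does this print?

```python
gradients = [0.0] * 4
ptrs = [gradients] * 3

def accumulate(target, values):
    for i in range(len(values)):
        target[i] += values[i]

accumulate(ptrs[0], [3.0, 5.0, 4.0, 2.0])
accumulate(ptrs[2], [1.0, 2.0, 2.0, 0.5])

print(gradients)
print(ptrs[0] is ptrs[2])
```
[4.0, 7.0, 6.0, 2.5]
True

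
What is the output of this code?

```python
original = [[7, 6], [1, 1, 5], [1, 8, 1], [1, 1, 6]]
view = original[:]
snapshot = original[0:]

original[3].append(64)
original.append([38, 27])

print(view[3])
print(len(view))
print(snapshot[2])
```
[1, 1, 6, 64]
4
[1, 8, 1]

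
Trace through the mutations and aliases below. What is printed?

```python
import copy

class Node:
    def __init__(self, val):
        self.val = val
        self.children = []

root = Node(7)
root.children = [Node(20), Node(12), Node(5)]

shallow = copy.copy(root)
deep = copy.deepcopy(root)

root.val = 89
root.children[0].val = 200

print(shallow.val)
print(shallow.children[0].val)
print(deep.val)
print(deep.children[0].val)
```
7
200
7
20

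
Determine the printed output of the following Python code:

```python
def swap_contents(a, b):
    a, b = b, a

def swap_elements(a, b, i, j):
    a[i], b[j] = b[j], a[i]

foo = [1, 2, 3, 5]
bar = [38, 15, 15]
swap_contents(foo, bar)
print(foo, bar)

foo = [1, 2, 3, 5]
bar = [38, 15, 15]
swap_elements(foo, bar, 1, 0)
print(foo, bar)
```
[1, 2, 3, 5] [38, 15, 15]
[1, 38, 3, 5] [2, 15, 15]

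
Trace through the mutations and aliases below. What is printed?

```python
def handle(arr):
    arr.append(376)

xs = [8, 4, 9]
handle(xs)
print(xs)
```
[8, 4, 9, 376]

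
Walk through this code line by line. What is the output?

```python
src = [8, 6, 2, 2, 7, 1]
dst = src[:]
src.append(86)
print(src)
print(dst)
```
[8, 6, 2, 2, 7, 1, 86]
[8, 6, 2, 2, 7, 1]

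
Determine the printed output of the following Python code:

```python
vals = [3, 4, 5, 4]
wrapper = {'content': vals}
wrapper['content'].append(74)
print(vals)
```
[3, 4, 5, 4, 74]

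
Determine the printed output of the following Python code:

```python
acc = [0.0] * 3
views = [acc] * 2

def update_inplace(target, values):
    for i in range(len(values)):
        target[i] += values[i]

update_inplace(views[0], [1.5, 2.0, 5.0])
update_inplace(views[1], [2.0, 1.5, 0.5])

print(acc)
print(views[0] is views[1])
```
[3.5, 3.5, 5.5]
True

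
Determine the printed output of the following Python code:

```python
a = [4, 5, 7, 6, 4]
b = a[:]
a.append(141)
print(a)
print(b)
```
[4, 5, 7, 6, 4, 141]
[4, 5, 7, 6, 4]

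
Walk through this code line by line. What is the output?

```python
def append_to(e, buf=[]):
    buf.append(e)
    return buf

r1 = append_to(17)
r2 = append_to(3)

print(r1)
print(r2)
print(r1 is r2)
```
[17, 3]
[17, 3]
True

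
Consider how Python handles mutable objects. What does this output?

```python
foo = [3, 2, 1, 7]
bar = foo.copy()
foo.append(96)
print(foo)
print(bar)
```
[3, 2, 1, 7, 96]
[3, 2, 1, 7]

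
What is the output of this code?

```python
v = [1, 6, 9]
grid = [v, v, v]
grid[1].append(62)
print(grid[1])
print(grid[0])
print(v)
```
[1, 6, 9, 62]
[1, 6, 9, 62]
[1, 6, 9, 62]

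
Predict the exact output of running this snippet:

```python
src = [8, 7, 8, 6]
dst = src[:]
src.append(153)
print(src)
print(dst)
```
[8, 7, 8, 6, 153]
[8, 7, 8, 6]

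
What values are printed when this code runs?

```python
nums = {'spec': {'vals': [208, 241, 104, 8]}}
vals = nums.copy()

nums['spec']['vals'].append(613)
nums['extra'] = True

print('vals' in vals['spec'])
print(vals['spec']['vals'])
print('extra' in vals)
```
True
[208, 241, 104, 8, 613]
False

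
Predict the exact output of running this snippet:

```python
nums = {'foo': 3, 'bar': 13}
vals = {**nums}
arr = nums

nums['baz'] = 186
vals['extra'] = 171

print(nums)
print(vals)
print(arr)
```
{'foo': 3, 'bar': 13, 'baz': 186}
{'foo': 3, 'bar': 13, 'extra': 171}
{'foo': 3, 'bar': 13, 'baz': 186}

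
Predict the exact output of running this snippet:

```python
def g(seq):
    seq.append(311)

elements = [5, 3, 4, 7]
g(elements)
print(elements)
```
[5, 3, 4, 7, 311]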